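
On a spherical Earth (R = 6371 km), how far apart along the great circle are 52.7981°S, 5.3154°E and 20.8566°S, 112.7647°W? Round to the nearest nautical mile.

Δλ = -112.7647 − 5.3154 = -118.0801°.
Δφ = -20.8566 − -52.7981 = 31.9415°.
a = sin²(Δφ/2) + cos φ₁ · cos φ₂ · sin²(Δλ/2) = 0.491185.
c = 2·atan2(√a, √(1−a)) = 1.55317 rad → d = 6371·c ≈ 9895.22 km ≈ 5342.99 nmi.

5343 nmi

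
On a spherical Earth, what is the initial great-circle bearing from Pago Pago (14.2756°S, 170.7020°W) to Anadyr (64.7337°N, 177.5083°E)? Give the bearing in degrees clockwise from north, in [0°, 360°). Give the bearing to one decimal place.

354.9°

Δλ = 177.5083 − -170.7020 = 348.2103°; wrapped into (−180°, 180°]: -11.7897°.
θ = atan2( sin Δλ · cos φ₂ , cos φ₁ · sin φ₂ − sin φ₁ · cos φ₂ · cos Δλ )
  = atan2(-0.08721, 0.97944) = -5.088° → normalised to [0°, 360°): 354.912°.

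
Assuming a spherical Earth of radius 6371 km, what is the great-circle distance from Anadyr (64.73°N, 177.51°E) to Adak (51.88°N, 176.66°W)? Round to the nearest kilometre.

Δλ = -176.66 − 177.51 = -354.17°; wrapped into (−180°, 180°]: 5.83°.
Δφ = 51.88 − 64.73 = -12.85°.
a = sin²(Δφ/2) + cos φ₁ · cos φ₂ · sin²(Δλ/2) = 0.013204.
c = 2·atan2(√a, √(1−a)) = 0.23032 rad → d = 6371·c ≈ 1467.39 km.

1467 km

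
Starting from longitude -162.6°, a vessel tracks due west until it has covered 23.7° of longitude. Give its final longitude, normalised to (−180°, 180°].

Start at -162.6°; shift −23.7° → -186.3°.
-186.3° lies outside (−180°, 180°]; add 360° → +173.7°.

+173.7°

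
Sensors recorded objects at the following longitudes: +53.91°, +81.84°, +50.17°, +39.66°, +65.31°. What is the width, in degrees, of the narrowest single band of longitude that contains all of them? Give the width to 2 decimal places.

42.18°

Sort the longitudes: +39.66°, +50.17°, +53.91°, +65.31°, +81.84°.
Eastward gaps between consecutive values (wrapping around): 10.51°, 3.74°, 11.40°, 16.53°, 317.82°.
Largest gap = 317.82° ⇒ minimal covering band is its complement: 360° − 317.82° = 42.18°.
Band runs from +39.66° eastward to +81.84°.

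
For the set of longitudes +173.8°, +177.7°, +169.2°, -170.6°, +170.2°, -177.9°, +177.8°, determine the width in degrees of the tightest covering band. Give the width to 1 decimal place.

20.2°

Sort the longitudes: -177.9°, -170.6°, +169.2°, +170.2°, +173.8°, +177.7°, +177.8°.
Eastward gaps between consecutive values (wrapping around): 7.3°, 339.8°, 1.0°, 3.6°, 3.9°, 0.1°, 4.3°.
Largest gap = 339.8° ⇒ minimal covering band is its complement: 360° − 339.8° = 20.2°.
Band runs from +169.2° eastward to -170.6°, crossing the antimeridian.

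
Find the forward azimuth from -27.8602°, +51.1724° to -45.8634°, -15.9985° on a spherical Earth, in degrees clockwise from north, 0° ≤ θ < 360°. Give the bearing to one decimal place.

231.6°

Δλ = -15.9985 − 51.1724 = -67.1709°.
θ = atan2( sin Δλ · cos φ₂ , cos φ₁ · sin φ₂ − sin φ₁ · cos φ₂ · cos Δλ )
  = atan2(-0.64182, -0.50824) = -128.374° → normalised to [0°, 360°): 231.626°.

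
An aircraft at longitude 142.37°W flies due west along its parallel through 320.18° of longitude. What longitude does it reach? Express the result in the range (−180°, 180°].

102.55°W

Start at -142.37°; shift −320.18° → -462.55°.
-462.55° lies outside (−180°, 180°]; add 360° → -102.55°.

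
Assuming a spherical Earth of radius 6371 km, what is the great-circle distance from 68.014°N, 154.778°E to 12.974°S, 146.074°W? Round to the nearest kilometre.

10142 km

Δλ = -146.074 − 154.778 = -300.852°; wrapped into (−180°, 180°]: 59.148°.
Δφ = -12.974 − 68.014 = -80.988°.
a = sin²(Δφ/2) + cos φ₁ · cos φ₂ · sin²(Δλ/2) = 0.510546.
c = 2·atan2(√a, √(1−a)) = 1.59189 rad → d = 6371·c ≈ 10141.93 km.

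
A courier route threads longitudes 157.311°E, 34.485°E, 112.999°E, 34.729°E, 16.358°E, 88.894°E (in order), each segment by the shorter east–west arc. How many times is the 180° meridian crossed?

Leg 1: +157.311° → +34.485°, shortest Δλ = -122.826° (west) — does not cross 180°.
Leg 2: +34.485° → +112.999°, shortest Δλ = 78.514° (east) — does not cross 180°.
Leg 3: +112.999° → +34.729°, shortest Δλ = -78.27° (west) — does not cross 180°.
Leg 4: +34.729° → +16.358°, shortest Δλ = -18.371° (west) — does not cross 180°.
Leg 5: +16.358° → +88.894°, shortest Δλ = 72.536° (east) — does not cross 180°.
Total crossings: 0.

0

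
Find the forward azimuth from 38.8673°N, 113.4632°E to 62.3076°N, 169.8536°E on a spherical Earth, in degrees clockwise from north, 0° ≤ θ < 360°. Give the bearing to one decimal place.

Δλ = 169.8536 − 113.4632 = 56.3904°.
θ = atan2( sin Δλ · cos φ₂ , cos φ₁ · sin φ₂ − sin φ₁ · cos φ₂ · cos Δλ )
  = atan2(0.38704, 0.52799) = 36.243° → normalised to [0°, 360°): 36.243°.

36.2°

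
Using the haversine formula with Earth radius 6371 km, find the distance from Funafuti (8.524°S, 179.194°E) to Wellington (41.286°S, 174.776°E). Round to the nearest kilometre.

Δλ = 174.776 − 179.194 = -4.418°.
Δφ = -41.286 − -8.524 = -32.762°.
a = sin²(Δφ/2) + cos φ₁ · cos φ₂ · sin²(Δλ/2) = 0.080641.
c = 2·atan2(√a, √(1−a)) = 0.57587 rad → d = 6371·c ≈ 3668.88 km.

3669 km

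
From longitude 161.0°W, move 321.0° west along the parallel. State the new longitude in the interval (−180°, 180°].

122.0°W

Start at -161.0°; shift −321.0° → -482.0°.
-482.0° lies outside (−180°, 180°]; add 360° → -122.0°.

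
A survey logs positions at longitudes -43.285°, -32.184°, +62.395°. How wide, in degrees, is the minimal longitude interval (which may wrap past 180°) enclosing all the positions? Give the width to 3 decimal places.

105.680°

Sort the longitudes: -43.285°, -32.184°, +62.395°.
Eastward gaps between consecutive values (wrapping around): 11.101°, 94.579°, 254.320°.
Largest gap = 254.320° ⇒ minimal covering band is its complement: 360° − 254.320° = 105.680°.
Band runs from -43.285° eastward to +62.395°.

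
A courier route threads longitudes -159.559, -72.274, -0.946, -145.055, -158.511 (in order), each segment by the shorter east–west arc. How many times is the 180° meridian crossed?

0

Leg 1: -159.559° → -72.274°, shortest Δλ = 87.285° (east) — does not cross 180°.
Leg 2: -72.274° → -0.946°, shortest Δλ = 71.328° (east) — does not cross 180°.
Leg 3: -0.946° → -145.055°, shortest Δλ = -144.109° (west) — does not cross 180°.
Leg 4: -145.055° → -158.511°, shortest Δλ = -13.456° (west) — does not cross 180°.
Total crossings: 0.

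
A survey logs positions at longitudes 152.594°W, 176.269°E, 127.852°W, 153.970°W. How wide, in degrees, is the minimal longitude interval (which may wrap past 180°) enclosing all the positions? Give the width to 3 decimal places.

Sort the longitudes: -153.970°, -152.594°, -127.852°, +176.269°.
Eastward gaps between consecutive values (wrapping around): 1.376°, 24.742°, 304.121°, 29.761°.
Largest gap = 304.121° ⇒ minimal covering band is its complement: 360° − 304.121° = 55.879°.
Band runs from +176.269° eastward to -127.852°, crossing the antimeridian.

55.879°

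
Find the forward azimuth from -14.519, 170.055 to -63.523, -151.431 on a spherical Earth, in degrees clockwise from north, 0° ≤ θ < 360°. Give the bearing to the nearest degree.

Δλ = -151.431 − 170.055 = -321.486°; wrapped into (−180°, 180°]: 38.514°.
θ = atan2( sin Δλ · cos φ₂ , cos φ₁ · sin φ₂ − sin φ₁ · cos φ₂ · cos Δλ )
  = atan2(0.27763, -0.77907) = 160.386° → normalised to [0°, 360°): 160.386°.

160°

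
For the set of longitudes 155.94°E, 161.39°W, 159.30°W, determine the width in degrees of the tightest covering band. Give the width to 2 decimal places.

44.76°

Sort the longitudes: -161.39°, -159.30°, +155.94°.
Eastward gaps between consecutive values (wrapping around): 2.09°, 315.24°, 42.67°.
Largest gap = 315.24° ⇒ minimal covering band is its complement: 360° − 315.24° = 44.76°.
Band runs from +155.94° eastward to -159.30°, crossing the antimeridian.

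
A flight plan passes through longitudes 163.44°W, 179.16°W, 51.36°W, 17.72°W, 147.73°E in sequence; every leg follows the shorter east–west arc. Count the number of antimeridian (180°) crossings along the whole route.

0

Leg 1: -163.44° → -179.16°, shortest Δλ = -15.72° (west) — does not cross 180°.
Leg 2: -179.16° → -51.36°, shortest Δλ = 127.8° (east) — does not cross 180°.
Leg 3: -51.36° → -17.72°, shortest Δλ = 33.64° (east) — does not cross 180°.
Leg 4: -17.72° → +147.73°, shortest Δλ = 165.45° (east) — does not cross 180°.
Total crossings: 0.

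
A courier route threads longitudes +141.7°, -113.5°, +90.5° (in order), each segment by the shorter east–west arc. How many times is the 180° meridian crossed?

2

Leg 1: +141.7° → -113.5°, shortest Δλ = 104.8° (east) — crosses 180°.
Leg 2: -113.5° → +90.5°, shortest Δλ = -156.0° (west) — crosses 180°.
Total crossings: 2.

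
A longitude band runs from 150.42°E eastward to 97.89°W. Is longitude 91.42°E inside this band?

Band width going east from +150.42° to -97.89°: ((-97.89 − 150.42) mod 360) = 111.69°.
Offset of +91.42° east of the west edge: ((91.42 − 150.42) mod 360) = 301.00°.
301.00° > 111.69° ⇒ outside.

No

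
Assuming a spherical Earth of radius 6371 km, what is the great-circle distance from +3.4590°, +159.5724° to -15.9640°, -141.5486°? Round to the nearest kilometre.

6822 km

Δλ = -141.5486 − 159.5724 = -301.1210°; wrapped into (−180°, 180°]: 58.8790°.
Δφ = -15.9640 − 3.4590 = -19.4230°.
a = sin²(Δφ/2) + cos φ₁ · cos φ₂ · sin²(Δλ/2) = 0.260292.
c = 2·atan2(√a, √(1−a)) = 1.07081 rad → d = 6371·c ≈ 6822.12 km.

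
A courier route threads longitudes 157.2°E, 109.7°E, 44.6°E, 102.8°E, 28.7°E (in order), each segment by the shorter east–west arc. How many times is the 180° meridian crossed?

Leg 1: +157.2° → +109.7°, shortest Δλ = -47.5° (west) — does not cross 180°.
Leg 2: +109.7° → +44.6°, shortest Δλ = -65.1° (west) — does not cross 180°.
Leg 3: +44.6° → +102.8°, shortest Δλ = 58.2° (east) — does not cross 180°.
Leg 4: +102.8° → +28.7°, shortest Δλ = -74.1° (west) — does not cross 180°.
Total crossings: 0.

0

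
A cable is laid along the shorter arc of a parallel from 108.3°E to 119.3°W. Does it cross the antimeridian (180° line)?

Naïve |-119.3 − 108.3| = 227.6° > 180°, so the shorter arc goes the other way round — across 180°.
Signed shortest Δλ = ((-119.3 − 108.3 + 180) mod 360) − 180 = 132.4°.
Going east by 132.4° from +108.3° passes through 180° before reaching -119.3°.

Yes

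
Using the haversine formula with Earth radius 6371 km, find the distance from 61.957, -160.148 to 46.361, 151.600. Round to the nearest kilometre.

3477 km

Δλ = 151.600 − -160.148 = 311.748°; wrapped into (−180°, 180°]: -48.252°.
Δφ = 46.361 − 61.957 = -15.596°.
a = sin²(Δφ/2) + cos φ₁ · cos φ₂ · sin²(Δλ/2) = 0.072615.
c = 2·atan2(√a, √(1−a)) = 0.54569 rad → d = 6371·c ≈ 3476.59 km.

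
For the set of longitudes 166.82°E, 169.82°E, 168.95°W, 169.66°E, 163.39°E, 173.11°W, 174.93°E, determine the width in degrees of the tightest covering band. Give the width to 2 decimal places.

Sort the longitudes: -173.11°, -168.95°, +163.39°, +166.82°, +169.66°, +169.82°, +174.93°.
Eastward gaps between consecutive values (wrapping around): 4.16°, 332.34°, 3.43°, 2.84°, 0.16°, 5.11°, 11.96°.
Largest gap = 332.34° ⇒ minimal covering band is its complement: 360° − 332.34° = 27.66°.
Band runs from +163.39° eastward to -168.95°, crossing the antimeridian.

27.66°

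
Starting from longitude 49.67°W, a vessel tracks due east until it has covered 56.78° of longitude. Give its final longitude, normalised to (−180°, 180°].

7.11°E

Start at -49.67°; shift +56.78° → +7.11°.
+7.11° already lies in (−180°, 180°].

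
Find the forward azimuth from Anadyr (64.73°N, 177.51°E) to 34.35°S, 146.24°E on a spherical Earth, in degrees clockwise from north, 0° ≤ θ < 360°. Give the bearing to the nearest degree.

Δλ = 146.24 − 177.51 = -31.27°.
θ = atan2( sin Δλ · cos φ₂ , cos φ₁ · sin φ₂ − sin φ₁ · cos φ₂ · cos Δλ )
  = atan2(-0.42855, -0.87901) = -154.009° → normalised to [0°, 360°): 205.991°.

206°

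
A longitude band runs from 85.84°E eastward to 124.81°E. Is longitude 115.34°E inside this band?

Yes

Band width going east from +85.84° to +124.81°: ((124.81 − 85.84) mod 360) = 38.97°.
Offset of +115.34° east of the west edge: ((115.34 − 85.84) mod 360) = 29.50°.
29.50° ≤ 38.97° ⇒ inside.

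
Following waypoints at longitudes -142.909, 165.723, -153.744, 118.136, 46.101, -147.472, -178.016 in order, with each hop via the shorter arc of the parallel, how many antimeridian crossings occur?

Leg 1: -142.909° → +165.723°, shortest Δλ = -51.368° (west) — crosses 180°.
Leg 2: +165.723° → -153.744°, shortest Δλ = 40.533° (east) — crosses 180°.
Leg 3: -153.744° → +118.136°, shortest Δλ = -88.12° (west) — crosses 180°.
Leg 4: +118.136° → +46.101°, shortest Δλ = -72.035° (west) — does not cross 180°.
Leg 5: +46.101° → -147.472°, shortest Δλ = 166.427° (east) — crosses 180°.
Leg 6: -147.472° → -178.016°, shortest Δλ = -30.544° (west) — does not cross 180°.
Total crossings: 4.

4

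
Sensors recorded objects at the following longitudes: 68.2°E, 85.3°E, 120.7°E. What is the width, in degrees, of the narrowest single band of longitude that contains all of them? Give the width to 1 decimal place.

Sort the longitudes: +68.2°, +85.3°, +120.7°.
Eastward gaps between consecutive values (wrapping around): 17.1°, 35.4°, 307.5°.
Largest gap = 307.5° ⇒ minimal covering band is its complement: 360° − 307.5° = 52.5°.
Band runs from +68.2° eastward to +120.7°.

52.5°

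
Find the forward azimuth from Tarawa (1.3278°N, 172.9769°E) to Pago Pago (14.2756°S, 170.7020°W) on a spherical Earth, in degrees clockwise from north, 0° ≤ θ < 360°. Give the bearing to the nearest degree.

135°

Δλ = -170.7020 − 172.9769 = -343.6789°; wrapped into (−180°, 180°]: 16.3211°.
θ = atan2( sin Δλ · cos φ₂ , cos φ₁ · sin φ₂ − sin φ₁ · cos φ₂ · cos Δλ )
  = atan2(0.27234, -0.26807) = 134.547° → normalised to [0°, 360°): 134.547°.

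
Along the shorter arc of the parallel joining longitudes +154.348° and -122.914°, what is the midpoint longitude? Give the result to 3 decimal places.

-164.283°

Signed shortest Δλ from +154.348° to -122.914° is +82.738°.
Midpoint longitude = +154.348° + (+82.738°)/2 = +154.348° + 41.369° = +195.717°.
Normalise into (−180°, 180°]: -164.283°.
(The naïve average (+154.348 + -122.914)/2 = 15.717° is on the wrong side of the globe.)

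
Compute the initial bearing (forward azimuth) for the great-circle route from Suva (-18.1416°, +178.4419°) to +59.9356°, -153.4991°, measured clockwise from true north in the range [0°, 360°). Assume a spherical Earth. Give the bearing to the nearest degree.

14°

Δλ = -153.4991 − 178.4419 = -331.9410°; wrapped into (−180°, 180°]: 28.0590°.
θ = atan2( sin Δλ · cos φ₂ , cos φ₁ · sin φ₂ − sin φ₁ · cos φ₂ · cos Δλ )
  = atan2(0.23565, 0.96009) = 13.790° → normalised to [0°, 360°): 13.790°.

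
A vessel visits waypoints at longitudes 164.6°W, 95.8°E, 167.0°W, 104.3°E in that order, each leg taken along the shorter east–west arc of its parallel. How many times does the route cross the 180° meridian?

Leg 1: -164.6° → +95.8°, shortest Δλ = -99.6° (west) — crosses 180°.
Leg 2: +95.8° → -167.0°, shortest Δλ = 97.2° (east) — crosses 180°.
Leg 3: -167.0° → +104.3°, shortest Δλ = -88.7° (west) — crosses 180°.
Total crossings: 3.

3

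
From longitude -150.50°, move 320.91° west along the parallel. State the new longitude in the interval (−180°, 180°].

Start at -150.50°; shift −320.91° → -471.41°.
-471.41° lies outside (−180°, 180°]; add 360° → -111.41°.

-111.41°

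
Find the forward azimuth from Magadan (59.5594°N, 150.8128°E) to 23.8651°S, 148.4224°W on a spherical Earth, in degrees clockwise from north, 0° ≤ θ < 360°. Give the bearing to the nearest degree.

Δλ = -148.4224 − 150.8128 = -299.2352°; wrapped into (−180°, 180°]: 60.7648°.
θ = atan2( sin Δλ · cos φ₂ , cos φ₁ · sin φ₂ − sin φ₁ · cos φ₂ · cos Δλ )
  = atan2(0.79801, -0.59005) = 126.479° → normalised to [0°, 360°): 126.479°.

126°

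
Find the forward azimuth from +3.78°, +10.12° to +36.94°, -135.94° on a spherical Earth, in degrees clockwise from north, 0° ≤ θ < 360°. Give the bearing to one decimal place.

Δλ = -135.94 − 10.12 = -146.06°.
θ = atan2( sin Δλ · cos φ₂ , cos φ₁ · sin φ₂ − sin φ₁ · cos φ₂ · cos Δλ )
  = atan2(-0.44625, 0.64339) = -34.745° → normalised to [0°, 360°): 325.255°.

325.3°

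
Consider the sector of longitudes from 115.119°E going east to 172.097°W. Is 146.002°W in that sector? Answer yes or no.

Band width going east from +115.119° to -172.097°: ((-172.097 − 115.119) mod 360) = 72.784°.
Offset of -146.002° east of the west edge: ((-146.002 − 115.119) mod 360) = 98.879°.
98.879° > 72.784° ⇒ outside.

No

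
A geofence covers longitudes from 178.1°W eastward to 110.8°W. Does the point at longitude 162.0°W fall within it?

Band width going east from -178.1° to -110.8°: ((-110.8 − -178.1) mod 360) = 67.3°.
Offset of -162.0° east of the west edge: ((-162.0 − -178.1) mod 360) = 16.1°.
16.1° ≤ 67.3° ⇒ inside.

Yes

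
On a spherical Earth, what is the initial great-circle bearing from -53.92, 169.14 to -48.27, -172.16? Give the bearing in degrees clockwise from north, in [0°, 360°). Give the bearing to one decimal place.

71.8°

Δλ = -172.16 − 169.14 = -341.30°; wrapped into (−180°, 180°]: 18.70°.
θ = atan2( sin Δλ · cos φ₂ , cos φ₁ · sin φ₂ − sin φ₁ · cos φ₂ · cos Δλ )
  = atan2(0.21341, 0.07005) = 71.827° → normalised to [0°, 360°): 71.827°.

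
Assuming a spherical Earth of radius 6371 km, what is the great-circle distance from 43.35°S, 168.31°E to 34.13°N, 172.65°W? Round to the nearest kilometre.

Δλ = -172.65 − 168.31 = -340.96°; wrapped into (−180°, 180°]: 19.04°.
Δφ = 34.13 − -43.35 = 77.48°.
a = sin²(Δφ/2) + cos φ₁ · cos φ₂ · sin²(Δλ/2) = 0.408075.
c = 2·atan2(√a, √(1−a)) = 1.38590 rad → d = 6371·c ≈ 8829.54 km.

8830 km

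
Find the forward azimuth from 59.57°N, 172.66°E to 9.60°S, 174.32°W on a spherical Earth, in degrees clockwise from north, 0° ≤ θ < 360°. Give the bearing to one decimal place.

166.3°

Δλ = -174.32 − 172.66 = -346.98°; wrapped into (−180°, 180°]: 13.02°.
θ = atan2( sin Δλ · cos φ₂ , cos φ₁ · sin φ₂ − sin φ₁ · cos φ₂ · cos Δλ )
  = atan2(0.22214, -0.91278) = 166.322° → normalised to [0°, 360°): 166.322°.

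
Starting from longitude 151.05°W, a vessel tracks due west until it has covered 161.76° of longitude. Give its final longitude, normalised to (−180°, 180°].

Start at -151.05°; shift −161.76° → -312.81°.
-312.81° lies outside (−180°, 180°]; add 360° → +47.19°.

47.19°E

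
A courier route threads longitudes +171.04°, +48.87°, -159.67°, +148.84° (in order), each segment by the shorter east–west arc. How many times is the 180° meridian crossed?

2

Leg 1: +171.04° → +48.87°, shortest Δλ = -122.17° (west) — does not cross 180°.
Leg 2: +48.87° → -159.67°, shortest Δλ = 151.46° (east) — crosses 180°.
Leg 3: -159.67° → +148.84°, shortest Δλ = -51.49° (west) — crosses 180°.
Total crossings: 2.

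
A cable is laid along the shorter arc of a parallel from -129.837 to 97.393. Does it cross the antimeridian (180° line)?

Yes

Naïve |97.393 − -129.837| = 227.23° > 180°, so the shorter arc goes the other way round — across 180°.
Signed shortest Δλ = ((97.393 − -129.837 + 180) mod 360) − 180 = -132.77°.
Going west by 132.77° from -129.837° passes through 180° before reaching +97.393°.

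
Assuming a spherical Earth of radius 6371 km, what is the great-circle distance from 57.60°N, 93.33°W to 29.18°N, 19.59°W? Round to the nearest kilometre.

6353 km

Δλ = -19.59 − -93.33 = 73.74°.
Δφ = 29.18 − 57.60 = -28.42°.
a = sin²(Δφ/2) + cos φ₁ · cos φ₂ · sin²(Δλ/2) = 0.228677.
c = 2·atan2(√a, √(1−a)) = 0.99721 rad → d = 6371·c ≈ 6353.24 km.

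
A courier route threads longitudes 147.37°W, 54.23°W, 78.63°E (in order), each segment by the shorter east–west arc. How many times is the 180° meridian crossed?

Leg 1: -147.37° → -54.23°, shortest Δλ = 93.14° (east) — does not cross 180°.
Leg 2: -54.23° → +78.63°, shortest Δλ = 132.86° (east) — does not cross 180°.
Total crossings: 0.

0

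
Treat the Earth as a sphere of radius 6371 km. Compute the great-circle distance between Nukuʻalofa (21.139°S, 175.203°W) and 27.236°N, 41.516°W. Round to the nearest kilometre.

15295 km

Δλ = -41.516 − -175.203 = 133.687°.
Δφ = 27.236 − -21.139 = 48.375°.
a = sin²(Δφ/2) + cos φ₁ · cos φ₂ · sin²(Δλ/2) = 0.868928.
c = 2·atan2(√a, √(1−a)) = 2.40069 rad → d = 6371·c ≈ 15294.77 km.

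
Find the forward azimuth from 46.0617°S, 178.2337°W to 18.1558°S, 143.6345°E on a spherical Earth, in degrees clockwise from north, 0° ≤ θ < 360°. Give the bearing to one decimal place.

298.8°

Δλ = 143.6345 − -178.2337 = 321.8682°; wrapped into (−180°, 180°]: -38.1318°.
θ = atan2( sin Δλ · cos φ₂ , cos φ₁ · sin φ₂ − sin φ₁ · cos φ₂ · cos Δλ )
  = atan2(-0.58673, 0.32200) = -61.242° → normalised to [0°, 360°): 298.758°.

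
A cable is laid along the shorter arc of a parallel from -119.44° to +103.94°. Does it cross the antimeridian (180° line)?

Naïve |103.94 − -119.44| = 223.38° > 180°, so the shorter arc goes the other way round — across 180°.
Signed shortest Δλ = ((103.94 − -119.44 + 180) mod 360) − 180 = -136.62°.
Going west by 136.62° from -119.44° passes through 180° before reaching +103.94°.

Yes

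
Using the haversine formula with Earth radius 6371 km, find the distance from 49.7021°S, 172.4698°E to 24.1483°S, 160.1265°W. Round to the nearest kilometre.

3701 km

Δλ = -160.1265 − 172.4698 = -332.5963°; wrapped into (−180°, 180°]: 27.4037°.
Δφ = -24.1483 − -49.7021 = 25.5538°.
a = sin²(Δφ/2) + cos φ₁ · cos φ₂ · sin²(Δλ/2) = 0.082022.
c = 2·atan2(√a, √(1−a)) = 0.58092 rad → d = 6371·c ≈ 3701.07 km.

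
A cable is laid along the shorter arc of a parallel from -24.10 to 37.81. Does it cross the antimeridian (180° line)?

Signed shortest Δλ = ((37.81 − -24.10 + 180) mod 360) − 180 = 61.91°.
Going east by 61.91° from -24.10° reaches +37.81° without touching 180°.

No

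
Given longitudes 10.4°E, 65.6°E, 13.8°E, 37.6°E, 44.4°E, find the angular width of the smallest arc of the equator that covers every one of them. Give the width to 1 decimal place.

Sort the longitudes: +10.4°, +13.8°, +37.6°, +44.4°, +65.6°.
Eastward gaps between consecutive values (wrapping around): 3.4°, 23.8°, 6.8°, 21.2°, 304.8°.
Largest gap = 304.8° ⇒ minimal covering band is its complement: 360° − 304.8° = 55.2°.
Band runs from +10.4° eastward to +65.6°.

55.2°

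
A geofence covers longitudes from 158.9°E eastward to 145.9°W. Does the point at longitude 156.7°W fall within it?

Yes

Band width going east from +158.9° to -145.9°: ((-145.9 − 158.9) mod 360) = 55.2°.
Offset of -156.7° east of the west edge: ((-156.7 − 158.9) mod 360) = 44.4°.
44.4° ≤ 55.2° ⇒ inside.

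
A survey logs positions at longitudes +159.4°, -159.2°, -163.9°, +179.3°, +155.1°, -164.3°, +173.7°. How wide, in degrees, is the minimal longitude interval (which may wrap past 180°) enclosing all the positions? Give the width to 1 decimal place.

45.7°

Sort the longitudes: -164.3°, -163.9°, -159.2°, +155.1°, +159.4°, +173.7°, +179.3°.
Eastward gaps between consecutive values (wrapping around): 0.4°, 4.7°, 314.3°, 4.3°, 14.3°, 5.6°, 16.4°.
Largest gap = 314.3° ⇒ minimal covering band is its complement: 360° − 314.3° = 45.7°.
Band runs from +155.1° eastward to -159.2°, crossing the antimeridian.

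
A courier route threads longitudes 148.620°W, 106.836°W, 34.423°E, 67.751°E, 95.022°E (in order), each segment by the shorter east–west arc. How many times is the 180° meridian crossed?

Leg 1: -148.620° → -106.836°, shortest Δλ = 41.784° (east) — does not cross 180°.
Leg 2: -106.836° → +34.423°, shortest Δλ = 141.259° (east) — does not cross 180°.
Leg 3: +34.423° → +67.751°, shortest Δλ = 33.328° (east) — does not cross 180°.
Leg 4: +67.751° → +95.022°, shortest Δλ = 27.271° (east) — does not cross 180°.
Total crossings: 0.

0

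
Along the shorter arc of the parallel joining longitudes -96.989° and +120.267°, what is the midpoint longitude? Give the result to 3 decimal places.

-168.361°

Signed shortest Δλ from -96.989° to +120.267° is -142.744°.
Midpoint longitude = -96.989° + (-142.744°)/2 = -96.989° − 71.372° = -168.361°.
(The naïve average (-96.989 + +120.267)/2 = 11.639° is on the wrong side of the globe.)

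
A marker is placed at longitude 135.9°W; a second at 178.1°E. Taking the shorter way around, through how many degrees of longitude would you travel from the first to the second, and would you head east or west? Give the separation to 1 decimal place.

46.0° west

Raw difference: 178.1 − -135.9 = 314.0°.
Normalise into (−180°, 180°]: 314.0° − 360° = -46.0°.
Negative ⇒ the second point lies to the west; separation 46.0°.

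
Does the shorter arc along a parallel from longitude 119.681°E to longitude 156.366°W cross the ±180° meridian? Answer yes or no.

Naïve |-156.366 − 119.681| = 276.047° > 180°, so the shorter arc goes the other way round — across 180°.
Signed shortest Δλ = ((-156.366 − 119.681 + 180) mod 360) − 180 = 83.953°.
Going east by 83.953° from +119.681° passes through 180° before reaching -156.366°.

Yes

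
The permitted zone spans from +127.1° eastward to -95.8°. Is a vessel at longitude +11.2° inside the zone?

Band width going east from +127.1° to -95.8°: ((-95.8 − 127.1) mod 360) = 137.1°.
Offset of +11.2° east of the west edge: ((11.2 − 127.1) mod 360) = 244.1°.
244.1° > 137.1° ⇒ outside.

No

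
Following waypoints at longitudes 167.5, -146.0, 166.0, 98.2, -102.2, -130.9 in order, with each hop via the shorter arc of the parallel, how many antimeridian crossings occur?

Leg 1: +167.5° → -146.0°, shortest Δλ = 46.5° (east) — crosses 180°.
Leg 2: -146.0° → +166.0°, shortest Δλ = -48.0° (west) — crosses 180°.
Leg 3: +166.0° → +98.2°, shortest Δλ = -67.8° (west) — does not cross 180°.
Leg 4: +98.2° → -102.2°, shortest Δλ = 159.6° (east) — crosses 180°.
Leg 5: -102.2° → -130.9°, shortest Δλ = -28.7° (west) — does not cross 180°.
Total crossings: 3.

3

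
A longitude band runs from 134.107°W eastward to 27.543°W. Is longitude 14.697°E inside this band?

No

Band width going east from -134.107° to -27.543°: ((-27.543 − -134.107) mod 360) = 106.564°.
Offset of +14.697° east of the west edge: ((14.697 − -134.107) mod 360) = 148.804°.
148.804° > 106.564° ⇒ outside.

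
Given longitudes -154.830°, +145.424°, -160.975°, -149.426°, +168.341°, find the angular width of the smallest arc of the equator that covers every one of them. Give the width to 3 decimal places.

Sort the longitudes: -160.975°, -154.830°, -149.426°, +145.424°, +168.341°.
Eastward gaps between consecutive values (wrapping around): 6.145°, 5.404°, 294.850°, 22.917°, 30.684°.
Largest gap = 294.850° ⇒ minimal covering band is its complement: 360° − 294.850° = 65.150°.
Band runs from +145.424° eastward to -149.426°, crossing the antimeridian.

65.150°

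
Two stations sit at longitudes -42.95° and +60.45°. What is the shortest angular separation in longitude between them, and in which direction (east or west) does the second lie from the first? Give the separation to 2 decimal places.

103.40° east

Raw difference: 60.45 − -42.95 = 103.4°.
Normalise into (−180°, 180°]: 103.4° stays 103.4°.
Positive ⇒ the second point lies to the east; separation 103.40°.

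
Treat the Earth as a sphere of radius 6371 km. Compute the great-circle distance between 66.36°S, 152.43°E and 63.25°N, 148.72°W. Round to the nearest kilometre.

15172 km

Δλ = -148.72 − 152.43 = -301.15°; wrapped into (−180°, 180°]: 58.85°.
Δφ = 63.25 − -66.36 = 129.61°.
a = sin²(Δφ/2) + cos φ₁ · cos φ₂ · sin²(Δλ/2) = 0.862341.
c = 2·atan2(√a, √(1−a)) = 2.38137 rad → d = 6371·c ≈ 15171.70 km.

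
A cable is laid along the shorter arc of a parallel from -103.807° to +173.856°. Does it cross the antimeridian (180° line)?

Yes

Naïve |173.856 − -103.807| = 277.663° > 180°, so the shorter arc goes the other way round — across 180°.
Signed shortest Δλ = ((173.856 − -103.807 + 180) mod 360) − 180 = -82.337°.
Going west by 82.337° from -103.807° passes through 180° before reaching +173.856°.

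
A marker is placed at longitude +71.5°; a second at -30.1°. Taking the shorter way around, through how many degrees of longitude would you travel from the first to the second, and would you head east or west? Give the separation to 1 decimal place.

101.6° west

Raw difference: -30.1 − 71.5 = -101.6°.
Normalise into (−180°, 180°]: -101.6° stays -101.6°.
Negative ⇒ the second point lies to the west; separation 101.6°.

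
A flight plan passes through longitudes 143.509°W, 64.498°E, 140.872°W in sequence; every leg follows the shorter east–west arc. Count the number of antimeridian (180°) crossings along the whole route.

Leg 1: -143.509° → +64.498°, shortest Δλ = -151.993° (west) — crosses 180°.
Leg 2: +64.498° → -140.872°, shortest Δλ = 154.63° (east) — crosses 180°.
Total crossings: 2.

2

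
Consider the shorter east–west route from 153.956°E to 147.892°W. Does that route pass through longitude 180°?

Naïve |-147.892 − 153.956| = 301.848° > 180°, so the shorter arc goes the other way round — across 180°.
Signed shortest Δλ = ((-147.892 − 153.956 + 180) mod 360) − 180 = 58.152°.
Going east by 58.152° from +153.956° passes through 180° before reaching -147.892°.

Yes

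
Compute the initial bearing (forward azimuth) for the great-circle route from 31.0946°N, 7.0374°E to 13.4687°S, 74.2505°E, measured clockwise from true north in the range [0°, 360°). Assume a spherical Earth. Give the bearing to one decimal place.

Δλ = 74.2505 − 7.0374 = 67.2131°.
θ = atan2( sin Δλ · cos φ₂ , cos φ₁ · sin φ₂ − sin φ₁ · cos φ₂ · cos Δλ )
  = atan2(0.89660, -0.39397) = 113.721° → normalised to [0°, 360°): 113.721°.

113.7°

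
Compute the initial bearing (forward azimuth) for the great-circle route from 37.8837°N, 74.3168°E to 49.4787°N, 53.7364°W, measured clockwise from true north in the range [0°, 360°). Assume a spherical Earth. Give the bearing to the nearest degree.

329°

Δλ = -53.7364 − 74.3168 = -128.0532°.
θ = atan2( sin Δλ · cos φ₂ , cos φ₁ · sin φ₂ − sin φ₁ · cos φ₂ · cos Δλ )
  = atan2(-0.51162, 0.84589) = -31.167° → normalised to [0°, 360°): 328.833°.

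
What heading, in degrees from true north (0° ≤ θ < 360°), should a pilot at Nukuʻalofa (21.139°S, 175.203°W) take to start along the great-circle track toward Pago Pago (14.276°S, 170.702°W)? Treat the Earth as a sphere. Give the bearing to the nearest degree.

33°

Δλ = -170.702 − -175.203 = 4.501°.
θ = atan2( sin Δλ · cos φ₂ , cos φ₁ · sin φ₂ − sin φ₁ · cos φ₂ · cos Δλ )
  = atan2(0.07605, 0.11842) = 32.710° → normalised to [0°, 360°): 32.710°.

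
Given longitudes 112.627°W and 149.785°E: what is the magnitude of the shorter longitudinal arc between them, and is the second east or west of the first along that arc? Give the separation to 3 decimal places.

Raw difference: 149.785 − -112.627 = 262.412°.
Normalise into (−180°, 180°]: 262.412° − 360° = -97.588°.
Negative ⇒ the second point lies to the west; separation 97.588°.

97.588° west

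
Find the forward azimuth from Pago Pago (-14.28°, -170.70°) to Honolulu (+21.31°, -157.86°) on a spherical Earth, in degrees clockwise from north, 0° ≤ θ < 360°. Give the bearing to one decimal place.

19.8°

Δλ = -157.86 − -170.70 = 12.84°.
θ = atan2( sin Δλ · cos φ₂ , cos φ₁ · sin φ₂ − sin φ₁ · cos φ₂ · cos Δλ )
  = atan2(0.20703, 0.57623) = 19.763° → normalised to [0°, 360°): 19.763°.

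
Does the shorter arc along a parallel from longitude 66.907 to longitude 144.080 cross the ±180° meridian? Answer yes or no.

No

Signed shortest Δλ = ((144.080 − 66.907 + 180) mod 360) − 180 = 77.173°.
Going east by 77.173° from +66.907° reaches +144.080° without touching 180°.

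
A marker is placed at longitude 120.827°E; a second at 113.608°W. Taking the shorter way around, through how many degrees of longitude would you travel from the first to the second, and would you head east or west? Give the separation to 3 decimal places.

125.565° east

Raw difference: -113.608 − 120.827 = -234.435°.
Normalise into (−180°, 180°]: -234.435° + 360° = 125.565°.
Positive ⇒ the second point lies to the east; separation 125.565°.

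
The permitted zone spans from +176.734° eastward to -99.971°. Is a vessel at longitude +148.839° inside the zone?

Band width going east from +176.734° to -99.971°: ((-99.971 − 176.734) mod 360) = 83.295°.
Offset of +148.839° east of the west edge: ((148.839 − 176.734) mod 360) = 332.105°.
332.105° > 83.295° ⇒ outside.

No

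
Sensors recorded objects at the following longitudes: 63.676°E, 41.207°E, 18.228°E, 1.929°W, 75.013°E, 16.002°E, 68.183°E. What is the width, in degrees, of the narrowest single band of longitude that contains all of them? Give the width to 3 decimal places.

Sort the longitudes: -1.929°, +16.002°, +18.228°, +41.207°, +63.676°, +68.183°, +75.013°.
Eastward gaps between consecutive values (wrapping around): 17.931°, 2.226°, 22.979°, 22.469°, 4.507°, 6.830°, 283.058°.
Largest gap = 283.058° ⇒ minimal covering band is its complement: 360° − 283.058° = 76.942°.
Band runs from -1.929° eastward to +75.013°.

76.942°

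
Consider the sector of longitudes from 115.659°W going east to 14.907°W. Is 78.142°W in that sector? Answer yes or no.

Yes

Band width going east from -115.659° to -14.907°: ((-14.907 − -115.659) mod 360) = 100.752°.
Offset of -78.142° east of the west edge: ((-78.142 − -115.659) mod 360) = 37.517°.
37.517° ≤ 100.752° ⇒ inside.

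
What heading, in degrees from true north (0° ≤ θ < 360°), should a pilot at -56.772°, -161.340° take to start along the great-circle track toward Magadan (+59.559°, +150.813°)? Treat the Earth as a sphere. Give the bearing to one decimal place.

333.6°

Δλ = 150.813 − -161.340 = 312.153°; wrapped into (−180°, 180°]: -47.847°.
θ = atan2( sin Δλ · cos φ₂ , cos φ₁ · sin φ₂ − sin φ₁ · cos φ₂ · cos Δλ )
  = atan2(-0.37561, 0.75686) = -26.394° → normalised to [0°, 360°): 333.606°.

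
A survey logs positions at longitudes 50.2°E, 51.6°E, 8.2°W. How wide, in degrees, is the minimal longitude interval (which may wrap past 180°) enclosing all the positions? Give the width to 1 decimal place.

Sort the longitudes: -8.2°, +50.2°, +51.6°.
Eastward gaps between consecutive values (wrapping around): 58.4°, 1.4°, 300.2°.
Largest gap = 300.2° ⇒ minimal covering band is its complement: 360° − 300.2° = 59.8°.
Band runs from -8.2° eastward to +51.6°.

59.8°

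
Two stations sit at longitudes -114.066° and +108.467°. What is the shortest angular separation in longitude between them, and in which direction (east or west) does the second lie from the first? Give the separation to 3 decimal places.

137.467° west

Raw difference: 108.467 − -114.066 = 222.533°.
Normalise into (−180°, 180°]: 222.533° − 360° = -137.467°.
Negative ⇒ the second point lies to the west; separation 137.467°.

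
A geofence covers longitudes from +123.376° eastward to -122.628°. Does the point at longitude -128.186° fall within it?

Yes

Band width going east from +123.376° to -122.628°: ((-122.628 − 123.376) mod 360) = 113.996°.
Offset of -128.186° east of the west edge: ((-128.186 − 123.376) mod 360) = 108.438°.
108.438° ≤ 113.996° ⇒ inside.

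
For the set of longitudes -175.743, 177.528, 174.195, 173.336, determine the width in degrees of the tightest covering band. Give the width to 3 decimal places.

Sort the longitudes: -175.743°, +173.336°, +174.195°, +177.528°.
Eastward gaps between consecutive values (wrapping around): 349.079°, 0.859°, 3.333°, 6.729°.
Largest gap = 349.079° ⇒ minimal covering band is its complement: 360° − 349.079° = 10.921°.
Band runs from +173.336° eastward to -175.743°, crossing the antimeridian.

10.921°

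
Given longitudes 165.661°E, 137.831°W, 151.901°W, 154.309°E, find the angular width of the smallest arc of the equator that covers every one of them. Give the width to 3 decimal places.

67.860°

Sort the longitudes: -151.901°, -137.831°, +154.309°, +165.661°.
Eastward gaps between consecutive values (wrapping around): 14.070°, 292.140°, 11.352°, 42.438°.
Largest gap = 292.140° ⇒ minimal covering band is its complement: 360° − 292.140° = 67.860°.
Band runs from +154.309° eastward to -137.831°, crossing the antimeridian.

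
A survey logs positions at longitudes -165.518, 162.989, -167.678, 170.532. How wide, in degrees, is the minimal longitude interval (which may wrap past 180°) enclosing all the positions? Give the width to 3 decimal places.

Sort the longitudes: -167.678°, -165.518°, +162.989°, +170.532°.
Eastward gaps between consecutive values (wrapping around): 2.160°, 328.507°, 7.543°, 21.790°.
Largest gap = 328.507° ⇒ minimal covering band is its complement: 360° − 328.507° = 31.493°.
Band runs from +162.989° eastward to -165.518°, crossing the antimeridian.

31.493°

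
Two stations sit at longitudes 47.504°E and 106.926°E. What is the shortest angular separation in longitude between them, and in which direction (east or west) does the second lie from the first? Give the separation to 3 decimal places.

Raw difference: 106.926 − 47.504 = 59.422°.
Normalise into (−180°, 180°]: 59.422° stays 59.422°.
Positive ⇒ the second point lies to the east; separation 59.422°.

59.422° east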